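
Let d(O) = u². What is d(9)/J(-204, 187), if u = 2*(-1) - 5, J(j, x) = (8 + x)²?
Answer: 49/38025 ≈ 0.0012886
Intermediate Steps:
u = -7 (u = -2 - 5 = -7)
d(O) = 49 (d(O) = (-7)² = 49)
d(9)/J(-204, 187) = 49/((8 + 187)²) = 49/(195²) = 49/38025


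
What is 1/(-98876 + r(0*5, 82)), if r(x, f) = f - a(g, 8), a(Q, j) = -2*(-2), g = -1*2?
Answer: -1/98798 ≈ -1.0122e-5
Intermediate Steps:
g = -2
a(Q, j) = 4
r(x, f) = -4 + f (r(x, f) = f - 1*4 = f - 4 = -4 + f)
1/(-98876 + r(0*5, 82)) = 1/(-98876 + (-4 + 82)) = 1/(-98876 + 78) = 1/(-98798) = -1/98798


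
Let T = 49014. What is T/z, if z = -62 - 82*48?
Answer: -24507/1999 ≈ -12.260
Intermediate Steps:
z = -3998 (z = -62 - 3936 = -3998)
T/z = 49014/(-3998) = 49014*(-1/3998) = -24507/1999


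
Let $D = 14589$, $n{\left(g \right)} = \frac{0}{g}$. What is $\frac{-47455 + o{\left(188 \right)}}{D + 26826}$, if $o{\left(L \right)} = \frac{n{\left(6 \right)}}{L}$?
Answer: $- \frac{9491}{8283} \approx -1.1458$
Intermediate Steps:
$n{\left(g \right)} = 0$
$o{\left(L \right)} = 0$ ($o{\left(L \right)} = \frac{0}{L} = 0$)
$\frac{-47455 + o{\left(188 \right)}}{D + 26826} = \frac{-47455 + 0}{14589 + 26826} = - \frac{47455}{41415} = \left(-47455\right) \frac{1}{41415} = - \frac{9491}{8283}$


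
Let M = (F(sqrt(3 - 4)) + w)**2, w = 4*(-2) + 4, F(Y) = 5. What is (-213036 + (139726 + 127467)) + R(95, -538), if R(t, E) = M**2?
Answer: 54158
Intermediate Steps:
w = -4 (w = -8 + 4 = -4)
M = 1 (M = (5 - 4)**2 = 1**2 = 1)
R(t, E) = 1 (R(t, E) = 1**2 = 1)
(-213036 + (139726 + 127467)) + R(95, -538) = (-213036 + (139726 + 127467)) + 1 = (-213036 + 267193) + 1 = 54157 + 1 = 54158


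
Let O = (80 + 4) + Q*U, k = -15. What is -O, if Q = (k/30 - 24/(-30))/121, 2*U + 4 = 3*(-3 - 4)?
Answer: -40641/484 ≈ -83.969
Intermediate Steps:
U = -25/2 (U = -2 + (3*(-3 - 4))/2 = -2 + (3*(-7))/2 = -2 + (½)*(-21) = -2 - 21/2 = -25/2 ≈ -12.500)
Q = 3/1210 (Q = (-15/30 - 24/(-30))/121 = (-15*1/30 - 24*(-1/30))*(1/121) = (-½ + ⅘)*(1/121) = (3/10)*(1/121) = 3/1210 ≈ 0.0024793)
O = 40641/484 (O = (80 + 4) + (3/1210)*(-25/2) = 84 - 15/484 = 40641/484 ≈ 83.969)
-O = -1*40641/484 = -40641/484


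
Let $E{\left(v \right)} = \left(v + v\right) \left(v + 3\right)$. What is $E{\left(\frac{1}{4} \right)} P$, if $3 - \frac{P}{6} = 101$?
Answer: $- \frac{1911}{2} \approx -955.5$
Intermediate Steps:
$E{\left(v \right)} = 2 v \left(3 + v\right)$
$P = -588$ ($P = 18 - 606 = -588$)
$E{\left(\frac{1}{4} \right)} P = \frac{2 \left(3 + \frac{1}{4}\right)}{4} \left(-588\right) = 2 \cdot \frac{1}{4} \left(3 + \frac{1}{4}\right) \left(-588\right) = 2 \cdot \frac{1}{4} \cdot \frac{13}{4} \left(-588\right) = \frac{13}{8} \left(-588\right) = - \frac{1911}{2}$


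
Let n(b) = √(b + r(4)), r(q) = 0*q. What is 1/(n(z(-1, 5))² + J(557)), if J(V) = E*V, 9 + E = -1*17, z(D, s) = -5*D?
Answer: -1/14477 ≈ -6.9075e-5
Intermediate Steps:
r(q) = 0
n(b) = √b (n(b) = √(b + 0) = √b)
E = -26 (E = -9 - 1*17 = -9 - 17 = -26)
J(V) = -26*V
1/(n(z(-1, 5))² + J(557)) = 1/((√(-5*(-1)))² - 26*557) = 1/((√5)² - 14482) = 1/(5 - 14482) = 1/(-14477) = -1/14477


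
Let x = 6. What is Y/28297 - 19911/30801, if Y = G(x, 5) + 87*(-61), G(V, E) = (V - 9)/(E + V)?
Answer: -2665266539/3195778289 ≈ -0.83400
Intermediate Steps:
G(V, E) = (-9 + V)/(E + V)
Y = -58380/11 (Y = (-9 + 6)/(5 + 6) + 87*(-61) = -3/11 - 5307 = -58380/11 ≈ -5307.3)
Y/28297 - 19911/30801 = -58380/11/28297 - 19911/30801 = -58380/11*1/28297 - 19911*1/30801 = -58380/311267 - 6637/10267 = -2665266539/3195778289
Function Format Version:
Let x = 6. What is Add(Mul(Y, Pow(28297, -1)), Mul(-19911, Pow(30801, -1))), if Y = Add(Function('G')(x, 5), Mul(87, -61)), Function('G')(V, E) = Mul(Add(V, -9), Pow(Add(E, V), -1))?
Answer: Rational(-2665266539, 3195778289) ≈ -0.83400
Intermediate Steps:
Function('G')(V, E) = Mul(Pow(Add(E, V), -1), Add(-9, V)) (Function('G')(V, E) = Mul(Add(-9, V), Pow(Add(E, V), -1)) = Mul(Pow(Add(E, V), -1), Add(-9, V)))
Y = Rational(-58380, 11) (Y = Add(Mul(Pow(Add(5, 6), -1), Add(-9, 6)), Mul(87, -61)) = Add(Mul(Pow(11, -1), -3), -5307) = Add(Mul(Rational(1, 11), -3), -5307) = Add(Rational(-3, 11), -5307) = Rational(-58380, 11) ≈ -5307.3)
Add(Mul(Y, Pow(28297, -1)), Mul(-19911, Pow(30801, -1))) = Add(Mul(Rational(-58380, 11), Pow(28297, -1)), Mul(-19911, Pow(30801, -1))) = Add(Mul(Rational(-58380, 11), Rational(1, 28297)), Mul(-19911, Rational(1, 30801))) = Add(Rational(-58380, 311267), Rational(-6637, 10267)) = Rational(-2665266539, 3195778289)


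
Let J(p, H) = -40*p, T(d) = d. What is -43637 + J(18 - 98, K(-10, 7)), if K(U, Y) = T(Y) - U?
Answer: -40437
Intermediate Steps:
K(U, Y) = Y - U
-43637 + J(18 - 98, K(-10, 7)) = -43637 - 40*(18 - 98) = -43637 - 40*(-80) = -43637 + 3200 = -40437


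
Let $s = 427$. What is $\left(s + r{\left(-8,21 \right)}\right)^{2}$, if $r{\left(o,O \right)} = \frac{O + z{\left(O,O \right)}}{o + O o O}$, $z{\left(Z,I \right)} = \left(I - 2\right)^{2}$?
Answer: $\frac{569640015025}{3125824} \approx 1.8224 \cdot 10^{5}$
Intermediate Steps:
$z{\left(Z,I \right)} = \left(-2 + I\right)^{2}$
$r{\left(o,O \right)} = \frac{O + \left(-2 + O\right)^{2}}{o + o O^{2}}$ ($r{\left(o,O \right)} = \frac{O + \left(-2 + O\right)^{2}}{o + O o O} = \frac{O + \left(-2 + O\right)^{2}}{o + o O^{2}}$)
$\left(s + r{\left(-8,21 \right)}\right)^{2} = \left(427 + \frac{21 + \left(-2 + 21\right)^{2}}{\left(-8\right) \left(1 + 21^{2}\right)}\right)^{2} = \left(427 - \frac{21 + 19^{2}}{8 \left(1 + 441\right)}\right)^{2} = \left(427 - \frac{21 + 361}{8 \cdot 442}\right)^{2} = \left(427 - \frac{1}{3536} \cdot 382\right)^{2} = \left(427 - \frac{191}{1768}\right)^{2} = \left(\frac{754745}{1768}\right)^{2} = \frac{569640015025}{3125824}$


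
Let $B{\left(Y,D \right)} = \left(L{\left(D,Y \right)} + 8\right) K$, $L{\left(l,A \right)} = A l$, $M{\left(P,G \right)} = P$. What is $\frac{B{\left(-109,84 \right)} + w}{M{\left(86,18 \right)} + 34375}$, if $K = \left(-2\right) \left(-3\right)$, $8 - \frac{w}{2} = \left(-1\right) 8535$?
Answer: $- \frac{37802}{34461} \approx -1.097$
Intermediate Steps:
$w = 17086$ ($w = 16 - 2 \left(\left(-1\right) 8535\right) = 16 - -17070 = 16 + 17070 = 17086$)
$K = 6$
$B{\left(Y,D \right)} = 48 + 6 D Y$ ($B{\left(Y,D \right)} = \left(Y D + 8\right) 6 = \left(D Y + 8\right) 6 = \left(8 + D Y\right) 6 = 48 + 6 D Y$)
$\frac{B{\left(-109,84 \right)} + w}{M{\left(86,18 \right)} + 34375} = \frac{\left(48 + 6 \cdot 84 \left(-109\right)\right) + 17086}{86 + 34375} = \frac{\left(48 - 54936\right) + 17086}{34461} = \left(-54888 + 17086\right) \frac{1}{34461} = \left(-37802\right) \frac{1}{34461} = - \frac{37802}{34461}$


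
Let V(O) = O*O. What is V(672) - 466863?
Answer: -15279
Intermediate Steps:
V(O) = O²
V(672) - 466863 = 672² - 466863 = 451584 - 466863 = -15279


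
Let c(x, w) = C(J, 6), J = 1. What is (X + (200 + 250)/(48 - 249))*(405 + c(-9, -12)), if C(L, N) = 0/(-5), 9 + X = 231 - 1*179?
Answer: 1106055/67 ≈ 16508.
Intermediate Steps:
X = 43 (X = -9 + (231 - 1*179) = -9 + (231 - 179) = -9 + 52 = 43)
C(L, N) = 0 (C(L, N) = 0*(-⅕) = 0)
c(x, w) = 0
(X + (200 + 250)/(48 - 249))*(405 + c(-9, -12)) = (43 + (200 + 250)/(48 - 249))*(405 + 0) = (43 + 450/(-201))*405 = (43 + 450*(-1/201))*405 = (43 - 150/67)*405 = (2731/67)*405 = 1106055/67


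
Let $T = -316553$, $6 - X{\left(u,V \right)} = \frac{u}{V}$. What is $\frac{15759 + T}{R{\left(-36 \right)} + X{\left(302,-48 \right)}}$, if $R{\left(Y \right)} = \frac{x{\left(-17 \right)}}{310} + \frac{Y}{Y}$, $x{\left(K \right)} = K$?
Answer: $- \frac{1118953680}{49241} \approx -22724.0$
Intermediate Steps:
$X{\left(u,V \right)} = 6 - \frac{u}{V}$
$R{\left(Y \right)} = \frac{293}{310}$ ($R{\left(Y \right)} = - \frac{17}{310} + \frac{Y}{Y} = \left(-17\right) \frac{1}{310} + 1 = - \frac{17}{310} + 1 = \frac{293}{310}$)
$\frac{15759 + T}{R{\left(-36 \right)} + X{\left(302,-48 \right)}} = \frac{15759 - 316553}{\frac{293}{310} - \left(-6 + \frac{302}{-48}\right)} = - \frac{300794}{\frac{293}{310} - \left(-6 + 302 \left(- \frac{1}{48}\right)\right)} = - \frac{300794}{\frac{293}{310} + \left(6 + \frac{151}{24}\right)} = - \frac{300794}{\frac{293}{310} + \frac{295}{24}} = - \frac{300794}{\frac{49241}{3720}} = \left(-300794\right) \frac{3720}{49241} = - \frac{1118953680}{49241}$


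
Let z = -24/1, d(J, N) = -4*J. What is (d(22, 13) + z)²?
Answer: 12544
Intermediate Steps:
z = -24 (z = -24*1 = -24)
(d(22, 13) + z)² = (-4*22 - 24)² = (-88 - 24)² = (-112)² = 12544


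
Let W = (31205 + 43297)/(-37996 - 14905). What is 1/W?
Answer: -52901/74502 ≈ -0.71006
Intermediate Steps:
W = -74502/52901 (W = 74502/(-52901) = 74502*(-1/52901) = -74502/52901 ≈ -1.4083)
1/W = 1/(-74502/52901) = -52901/74502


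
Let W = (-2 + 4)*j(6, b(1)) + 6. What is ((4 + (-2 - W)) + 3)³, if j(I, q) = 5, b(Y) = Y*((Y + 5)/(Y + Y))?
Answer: -1331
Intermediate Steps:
b(Y) = 5/2 + Y/2 (b(Y) = Y*((5 + Y)/((2*Y))) = Y*((5 + Y)*(1/(2*Y))) = Y*((5 + Y)/(2*Y)) = 5/2 + Y/2)
W = 16 (W = (-2 + 4)*5 + 6 = 2*5 + 6 = 10 + 6 = 16)
((4 + (-2 - W)) + 3)³ = ((4 + (-2 - 1*16)) + 3)³ = ((4 + (-2 - 16)) + 3)³ = ((4 - 18) + 3)³ = (-14 + 3)³ = (-11)³ = -1331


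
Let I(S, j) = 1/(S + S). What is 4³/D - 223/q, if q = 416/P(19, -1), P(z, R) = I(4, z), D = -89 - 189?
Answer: -137493/462592 ≈ -0.29722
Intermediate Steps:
D = -278
I(S, j) = 1/(2*S)
P(z, R) = ⅛ (P(z, R) = (½)/4 = (½)*(¼) = ⅛)
q = 3328 (q = 416/(⅛) = 416*8 = 3328)
4³/D - 223/q = 4³/(-278) - 223/3328 = 64*(-1/278) - 223*1/3328 = -32/139 - 223/3328 = -137493/462592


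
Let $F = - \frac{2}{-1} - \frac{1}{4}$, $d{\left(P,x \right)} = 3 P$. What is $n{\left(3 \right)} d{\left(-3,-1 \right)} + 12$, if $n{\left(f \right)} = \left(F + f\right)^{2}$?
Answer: $- \frac{3057}{16} \approx -191.06$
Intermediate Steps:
$F = \frac{7}{4}$ ($F = \left(-2\right) \left(-1\right) - \frac{1}{4} = 2 - \frac{1}{4} = \frac{7}{4} \approx 1.75$)
$n{\left(f \right)} = \left(\frac{7}{4} + f\right)^{2}$
$n{\left(3 \right)} d{\left(-3,-1 \right)} + 12 = \frac{\left(7 + 4 \cdot 3\right)^{2}}{16} \cdot 3 \left(-3\right) + 12 = \frac{\left(7 + 12\right)^{2}}{16} \left(-9\right) + 12 = \frac{19^{2}}{16} \left(-9\right) + 12 = \frac{1}{16} \cdot 361 \left(-9\right) + 12 = \frac{361}{16} \left(-9\right) + 12 = - \frac{3249}{16} + 12 = - \frac{3057}{16}$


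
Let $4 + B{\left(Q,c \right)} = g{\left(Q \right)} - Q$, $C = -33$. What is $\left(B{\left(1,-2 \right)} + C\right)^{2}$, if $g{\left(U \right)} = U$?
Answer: $1369$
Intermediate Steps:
$B{\left(Q,c \right)} = -4$ ($B{\left(Q,c \right)} = -4 + \left(Q - Q\right) = -4 + 0 = -4$)
$\left(B{\left(1,-2 \right)} + C\right)^{2} = \left(-4 - 33\right)^{2} = \left(-37\right)^{2} = 1369$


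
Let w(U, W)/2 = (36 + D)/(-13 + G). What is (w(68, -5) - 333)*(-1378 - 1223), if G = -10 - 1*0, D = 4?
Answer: 20129139/23 ≈ 8.7518e+5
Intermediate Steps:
G = -10 (G = -10 + 0 = -10)
w(U, W) = -80/23 (w(U, W) = 2*((36 + 4)/(-13 - 10)) = 2*(40/(-23)) = 2*(40*(-1/23)) = 2*(-40/23) = -80/23)
(w(68, -5) - 333)*(-1378 - 1223) = (-80/23 - 333)*(-1378 - 1223) = -7739/23*(-2601) = 20129139/23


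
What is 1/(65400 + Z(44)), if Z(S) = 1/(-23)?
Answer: 23/1504199 ≈ 1.5291e-5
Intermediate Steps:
Z(S) = -1/23
1/(65400 + Z(44)) = 1/(65400 - 1/23) = 1/(1504199/23) = 23/1504199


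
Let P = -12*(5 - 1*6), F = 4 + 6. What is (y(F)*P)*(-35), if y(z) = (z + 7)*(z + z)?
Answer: -142800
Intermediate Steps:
F = 10
P = 12 (P = -12*(5 - 6) = -12*(-1) = 12)
y(z) = 2*z*(7 + z) (y(z) = (7 + z)*(2*z) = 2*z*(7 + z))
(y(F)*P)*(-35) = ((2*10*(7 + 10))*12)*(-35) = ((2*10*17)*12)*(-35) = (340*12)*(-35) = 4080*(-35) = -142800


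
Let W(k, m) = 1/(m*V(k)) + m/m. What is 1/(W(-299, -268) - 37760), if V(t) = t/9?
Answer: -80132/3025704179 ≈ -2.6484e-5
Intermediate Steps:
V(t) = t/9 (V(t) = t*(⅑) = t/9)
W(k, m) = 1 + 9/(k*m) (W(k, m) = 1/(m*((k/9))) + m/m = (9/k)/m + 1 = 9/(k*m) + 1 = 1 + 9/(k*m))
1/(W(-299, -268) - 37760) = 1/((1 + 9/(-299*(-268))) - 37760) = 1/((1 + 9*(-1/299)*(-1/268)) - 37760) = 1/((1 + 9/80132) - 37760) = 1/(80141/80132 - 37760) = 1/(-3025704179/80132) = -80132/3025704179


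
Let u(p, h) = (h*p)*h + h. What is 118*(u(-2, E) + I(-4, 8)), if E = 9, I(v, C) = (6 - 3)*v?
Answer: -19470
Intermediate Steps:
I(v, C) = 3*v
u(p, h) = h + p*h**2 (u(p, h) = p*h**2 + h = h + p*h**2)
118*(u(-2, E) + I(-4, 8)) = 118*(9*(1 + 9*(-2)) + 3*(-4)) = 118*(9*(1 - 18) - 12) = 118*(9*(-17) - 12) = 118*(-153 - 12) = 118*(-165) = -19470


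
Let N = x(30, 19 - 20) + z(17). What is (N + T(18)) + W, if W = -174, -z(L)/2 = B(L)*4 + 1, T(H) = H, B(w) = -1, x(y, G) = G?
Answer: -151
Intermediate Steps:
z(L) = 6 (z(L) = -2*(-1*4 + 1) = -2*(-4 + 1) = -2*(-3) = 6)
N = 5 (N = (19 - 20) + 6 = -1 + 6 = 5)
(N + T(18)) + W = (5 + 18) - 174 = 23 - 174 = -151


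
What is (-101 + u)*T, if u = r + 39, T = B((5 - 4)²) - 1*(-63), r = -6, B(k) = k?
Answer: -4352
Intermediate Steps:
T = 64 (T = (5 - 4)² - 1*(-63) = 1² + 63 = 1 + 63 = 64)
u = 33 (u = -6 + 39 = 33)
(-101 + u)*T = (-101 + 33)*64 = -68*64 = -4352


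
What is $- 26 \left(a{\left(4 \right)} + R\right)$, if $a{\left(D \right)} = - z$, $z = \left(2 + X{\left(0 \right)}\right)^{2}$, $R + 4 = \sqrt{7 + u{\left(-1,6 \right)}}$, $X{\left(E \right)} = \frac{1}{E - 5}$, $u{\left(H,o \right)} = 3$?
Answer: $\frac{4706}{25} - 26 \sqrt{10} \approx 106.02$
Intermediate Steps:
$X{\left(E \right)} = \frac{1}{-5 + E}$
$R = -4 + \sqrt{10}$ ($R = -4 + \sqrt{7 + 3} = -4 + \sqrt{10} \approx -0.83772$)
$z = \frac{81}{25}$ ($z = \left(2 + \frac{1}{-5 + 0}\right)^{2} = \left(2 + \frac{1}{-5}\right)^{2} = \left(2 - \frac{1}{5}\right)^{2} = \left(\frac{9}{5}\right)^{2} = \frac{81}{25} \approx 3.24$)
$a{\left(D \right)} = - \frac{81}{25}$ ($a{\left(D \right)} = \left(-1\right) \frac{81}{25} = - \frac{81}{25}$)
$- 26 \left(a{\left(4 \right)} + R\right) = - 26 \left(- \frac{81}{25} - \left(4 - \sqrt{10}\right)\right) = - 26 \left(- \frac{181}{25} + \sqrt{10}\right) = \frac{4706}{25} - 26 \sqrt{10}$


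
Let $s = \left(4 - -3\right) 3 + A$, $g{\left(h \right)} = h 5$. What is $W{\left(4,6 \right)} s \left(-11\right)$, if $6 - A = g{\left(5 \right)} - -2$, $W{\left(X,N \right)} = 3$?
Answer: $0$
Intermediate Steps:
$g{\left(h \right)} = 5 h$
$A = -21$ ($A = 6 - \left(5 \cdot 5 - -2\right) = 6 - \left(25 + 2\right) = 6 - 27 = -21$)
$s = 0$ ($s = \left(4 - -3\right) 3 - 21 = \left(4 + 3\right) 3 - 21 = 7 \cdot 3 - 21 = 21 - 21 = 0$)
$W{\left(4,6 \right)} s \left(-11\right) = 3 \cdot 0 \left(-11\right) = 0 \left(-11\right) = 0$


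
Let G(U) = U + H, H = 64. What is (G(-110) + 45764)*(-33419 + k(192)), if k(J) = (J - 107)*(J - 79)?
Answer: -1088728452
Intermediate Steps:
k(J) = (-107 + J)*(-79 + J)
G(U) = 64 + U (G(U) = U + 64 = 64 + U)
(G(-110) + 45764)*(-33419 + k(192)) = ((64 - 110) + 45764)*(-33419 + (8453 + 192² - 186*192)) = (-46 + 45764)*(-33419 + (8453 + 36864 - 35712)) = 45718*(-33419 + 9605) = 45718*(-23814) = -1088728452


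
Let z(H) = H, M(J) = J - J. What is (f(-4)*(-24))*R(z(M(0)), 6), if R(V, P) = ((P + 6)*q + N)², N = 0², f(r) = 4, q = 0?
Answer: 0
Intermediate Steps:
N = 0
M(J) = 0
R(V, P) = 0 (R(V, P) = ((P + 6)*0 + 0)² = ((6 + P)*0 + 0)² = (0 + 0)² = 0² = 0)
(f(-4)*(-24))*R(z(M(0)), 6) = (4*(-24))*0 = -96*0 = 0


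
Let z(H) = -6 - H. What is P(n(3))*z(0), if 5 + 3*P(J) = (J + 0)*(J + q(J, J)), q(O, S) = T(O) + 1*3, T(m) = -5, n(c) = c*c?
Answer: -116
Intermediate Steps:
n(c) = c**2
q(O, S) = -2 (q(O, S) = -5 + 1*3 = -5 + 3 = -2)
P(J) = -5/3 + J*(-2 + J)/3 (P(J) = -5/3 + ((J + 0)*(J - 2))/3 = -5/3 + (J*(-2 + J))/3 = -5/3 + J*(-2 + J)/3)
P(n(3))*z(0) = (-5/3 - 2/3*3**2 + (3**2)**2/3)*(-6 - 1*0) = (-5/3 - 2/3*9 + (1/3)*9**2)*(-6 + 0) = (-5/3 - 6 + (1/3)*81)*(-6) = (-5/3 - 6 + 27)*(-6) = (58/3)*(-6) = -116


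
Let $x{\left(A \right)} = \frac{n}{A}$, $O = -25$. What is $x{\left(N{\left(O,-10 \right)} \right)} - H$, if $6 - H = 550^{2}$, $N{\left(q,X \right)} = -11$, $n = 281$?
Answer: $\frac{3327153}{11} \approx 3.0247 \cdot 10^{5}$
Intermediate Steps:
$x{\left(A \right)} = \frac{281}{A}$
$H = -302494$ ($H = 6 - 550^{2} = 6 - 302500 = -302494$)
$x{\left(N{\left(O,-10 \right)} \right)} - H = \frac{281}{-11} - -302494 = 281 \left(- \frac{1}{11}\right) + 302494 = - \frac{281}{11} + 302494 = \frac{3327153}{11}$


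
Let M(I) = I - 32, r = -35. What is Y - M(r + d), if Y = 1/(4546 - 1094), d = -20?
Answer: 300325/3452 ≈ 87.000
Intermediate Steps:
Y = 1/3452 ≈ 0.00028969
M(I) = -32 + I
Y - M(r + d) = 1/3452 - (-32 + (-35 - 20)) = 1/3452 - (-32 - 55) = 1/3452 - 1*(-87) = 1/3452 + 87 = 300325/3452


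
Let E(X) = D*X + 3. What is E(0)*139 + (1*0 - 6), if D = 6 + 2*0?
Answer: 411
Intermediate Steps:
D = 6 (D = 6 + 0 = 6)
E(X) = 3 + 6*X (E(X) = 6*X + 3 = 3 + 6*X)
E(0)*139 + (1*0 - 6) = (3 + 6*0)*139 + (1*0 - 6) = (3 + 0)*139 + (0 - 6) = 3*139 - 6 = 417 - 6 = 411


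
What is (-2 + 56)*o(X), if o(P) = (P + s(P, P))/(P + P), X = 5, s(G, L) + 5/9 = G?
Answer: 51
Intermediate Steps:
s(G, L) = -5/9 + G
o(P) = (-5/9 + 2*P)/(2*P) (o(P) = (P + (-5/9 + P))/(P + P) = (-5/9 + 2*P)/((2*P)) = (-5/9 + 2*P)*(1/(2*P)) = (-5/9 + 2*P)/(2*P))
(-2 + 56)*o(X) = (-2 + 56)*((-5/18 + 5)/5) = 54*((⅕)*(85/18)) = 54*(17/18) = 51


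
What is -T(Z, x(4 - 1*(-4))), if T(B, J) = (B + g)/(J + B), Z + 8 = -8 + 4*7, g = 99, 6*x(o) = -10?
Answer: -333/31 ≈ -10.742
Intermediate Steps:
x(o) = -5/3 (x(o) = (⅙)*(-10) = -5/3)
Z = 12 (Z = -8 + (-8 + 4*7) = -8 + (-8 + 28) = -8 + 20 = 12)
T(B, J) = (99 + B)/(B + J) (T(B, J) = (B + 99)/(J + B) = (99 + B)/(B + J))
-T(Z, x(4 - 1*(-4))) = -(99 + 12)/(12 - 5/3) = -111/31/3 = -3*111/31 = -1*333/31 = -333/31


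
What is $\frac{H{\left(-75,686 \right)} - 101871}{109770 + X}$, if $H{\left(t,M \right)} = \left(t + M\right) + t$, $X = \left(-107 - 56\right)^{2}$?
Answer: $- \frac{101335}{136339} \approx -0.74326$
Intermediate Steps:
$X = 26569$ ($X = \left(-163\right)^{2} = 26569$)
$H{\left(t,M \right)} = M + 2 t$ ($H{\left(t,M \right)} = \left(M + t\right) + t = M + 2 t$)
$\frac{H{\left(-75,686 \right)} - 101871}{109770 + X} = \frac{\left(686 + 2 \left(-75\right)\right) - 101871}{109770 + 26569} = \frac{\left(686 - 150\right) - 101871}{136339} = \left(536 - 101871\right) \frac{1}{136339} = \left(-101335\right) \frac{1}{136339} = - \frac{101335}{136339}$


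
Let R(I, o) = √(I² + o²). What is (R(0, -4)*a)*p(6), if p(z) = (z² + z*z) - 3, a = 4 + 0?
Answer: 1104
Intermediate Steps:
a = 4
p(z) = -3 + 2*z² (p(z) = (z² + z²) - 3 = 2*z² - 3 = -3 + 2*z²)
(R(0, -4)*a)*p(6) = (√(0² + (-4)²)*4)*(-3 + 2*6²) = (√(0 + 16)*4)*(-3 + 2*36) = (√16*4)*(-3 + 72) = (4*4)*69 = 16*69 = 1104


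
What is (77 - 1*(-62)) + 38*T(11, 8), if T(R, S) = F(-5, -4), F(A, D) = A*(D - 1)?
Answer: 1089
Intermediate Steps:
F(A, D) = A*(-1 + D)
T(R, S) = 25 (T(R, S) = -5*(-1 - 4) = -5*(-5) = 25)
(77 - 1*(-62)) + 38*T(11, 8) = (77 - 1*(-62)) + 38*25 = (77 + 62) + 950 = 139 + 950 = 1089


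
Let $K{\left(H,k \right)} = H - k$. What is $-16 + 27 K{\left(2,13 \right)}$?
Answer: $-313$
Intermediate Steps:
$-16 + 27 K{\left(2,13 \right)} = -16 + 27 \left(2 - 13\right) = -16 + 27 \left(-11\right) = -16 - 297 = -313$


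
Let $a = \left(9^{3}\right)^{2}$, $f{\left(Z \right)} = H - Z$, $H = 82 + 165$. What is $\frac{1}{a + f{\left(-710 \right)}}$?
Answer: $\frac{1}{532398} \approx 1.8783 \cdot 10^{-6}$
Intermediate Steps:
$H = 247$
$f{\left(Z \right)} = 247 - Z$
$a = 531441$ ($a = 729^{2} = 531441$)
$\frac{1}{a + f{\left(-710 \right)}} = \frac{1}{531441 + \left(247 - -710\right)} = \frac{1}{531441 + \left(247 + 710\right)} = \frac{1}{531441 + 957} = \frac{1}{532398}$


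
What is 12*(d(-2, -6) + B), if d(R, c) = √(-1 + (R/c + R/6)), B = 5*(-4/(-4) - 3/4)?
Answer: 15 + 12*I ≈ 15.0 + 12.0*I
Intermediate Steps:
B = 5/4 (B = 5*(-4*(-¼) - 3*¼) = 5*(1 - ¾) = 5*(¼) = 5/4 ≈ 1.2500)
d(R, c) = √(-1 + R/6 + R/c) (d(R, c) = √(-1 + (R/c + R*(⅙))) = √(-1 + (R/c + R/6)) = √(-1 + (R/6 + R/c)) = √(-1 + R/6 + R/c))
12*(d(-2, -6) + B) = 12*(√(-36 + 6*(-2) + 36*(-2)/(-6))/6 + 5/4) = 12*(√(-36 - 12 + 36*(-2)*(-⅙))/6 + 5/4) = 12*(√(-36 - 12 + 12)/6 + 5/4) = 12*(√(-36)/6 + 5/4) = 12*((6*I)/6 + 5/4) = 12*(I + 5/4) = 12*(5/4 + I) = 15 + 12*I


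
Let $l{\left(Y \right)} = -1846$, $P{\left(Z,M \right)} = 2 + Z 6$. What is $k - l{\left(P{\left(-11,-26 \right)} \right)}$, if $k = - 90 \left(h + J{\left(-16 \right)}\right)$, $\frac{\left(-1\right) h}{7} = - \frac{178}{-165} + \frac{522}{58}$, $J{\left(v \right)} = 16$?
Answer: $\frac{74312}{11} \approx 6755.6$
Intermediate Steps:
$P{\left(Z,M \right)} = 2 + 6 Z$
$h = - \frac{11641}{165}$ ($h = - 7 \left(- \frac{178}{-165} + \frac{522}{58}\right) = - 7 \left(\left(-178\right) \left(- \frac{1}{165}\right) + 522 \cdot \frac{1}{58}\right) = - 7 \left(\frac{178}{165} + 9\right) = \left(-7\right) \frac{1663}{165} = - \frac{11641}{165} \approx -70.552$)
$k = \frac{54006}{11}$ ($k = - 90 \left(- \frac{11641}{165} + 16\right) = \left(-90\right) \left(- \frac{9001}{165}\right) = \frac{54006}{11} \approx 4909.6$)
$k - l{\left(P{\left(-11,-26 \right)} \right)} = \frac{54006}{11} - -1846 = \frac{54006}{11} + 1846 = \frac{74312}{11}$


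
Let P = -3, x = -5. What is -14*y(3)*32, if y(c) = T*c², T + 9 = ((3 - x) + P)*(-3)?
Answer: 96768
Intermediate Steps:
T = -24 (T = -9 + ((3 - 1*(-5)) - 3)*(-3) = -9 + ((3 + 5) - 3)*(-3) = -9 + (8 - 3)*(-3) = -9 + 5*(-3) = -9 - 15 = -24)
y(c) = -24*c²
-14*y(3)*32 = -(-336)*3²*32 = -(-336)*9*32 = -14*(-216)*32 = 3024*32 = 96768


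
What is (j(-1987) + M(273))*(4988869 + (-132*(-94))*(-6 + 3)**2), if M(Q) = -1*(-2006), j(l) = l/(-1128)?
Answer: 11551475732455/1128 ≈ 1.0241e+10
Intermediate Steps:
j(l) = -l/1128 (j(l) = l*(-1/1128) = -l/1128)
M(Q) = 2006
(j(-1987) + M(273))*(4988869 + (-132*(-94))*(-6 + 3)**2) = (-1/1128*(-1987) + 2006)*(4988869 + (-132*(-94))*(-6 + 3)**2) = (1987/1128 + 2006)*(4988869 + 12408*(-3)**2) = 2264755*(4988869 + 12408*9)/1128 = 2264755*(4988869 + 111672)/1128 = (2264755/1128)*5100541 = 11551475732455/1128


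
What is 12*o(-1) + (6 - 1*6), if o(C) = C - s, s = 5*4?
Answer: -252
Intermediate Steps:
s = 20
o(C) = -20 + C (o(C) = C - 1*20 = C - 20 = -20 + C)
12*o(-1) + (6 - 1*6) = 12*(-20 - 1) + (6 - 1*6) = 12*(-21) + (6 - 6) = -252 + 0 = -252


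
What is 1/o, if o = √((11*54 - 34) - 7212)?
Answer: -I*√1663/3326 ≈ -0.012261*I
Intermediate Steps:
o = 2*I*√1663 (o = √((594 - 34) - 7212) = √(560 - 7212) = √(-6652) = 2*I*√1663 ≈ 81.56*I)
1/o = 1/(2*I*√1663) = -I*√1663/3326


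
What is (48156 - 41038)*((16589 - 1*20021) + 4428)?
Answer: 7089528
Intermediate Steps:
(48156 - 41038)*((16589 - 1*20021) + 4428) = 7118*((16589 - 20021) + 4428) = 7118*(-3432 + 4428) = 7118*996 = 7089528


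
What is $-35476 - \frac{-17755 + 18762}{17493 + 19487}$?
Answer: $- \frac{1311903487}{36980} \approx -35476.0$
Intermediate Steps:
$-35476 - \frac{-17755 + 18762}{17493 + 19487} = -35476 - \frac{1007}{36980} = - \frac{1311903487}{36980}$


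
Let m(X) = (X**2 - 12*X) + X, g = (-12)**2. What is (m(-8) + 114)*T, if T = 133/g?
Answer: 17689/72 ≈ 245.68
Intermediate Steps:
g = 144
m(X) = X**2 - 11*X
T = 133/144 ≈ 0.92361
(m(-8) + 114)*T = (-8*(-11 - 8) + 114)*(133/144) = (-8*(-19) + 114)*(133/144) = (152 + 114)*(133/144) = 266*(133/144) = 17689/72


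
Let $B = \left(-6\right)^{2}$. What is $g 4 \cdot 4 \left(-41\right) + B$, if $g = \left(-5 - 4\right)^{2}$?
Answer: $-53100$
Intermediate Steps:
$g = 81$ ($g = \left(-9\right)^{2} = 81$)
$B = 36$
$g 4 \cdot 4 \left(-41\right) + B = 81 \cdot 4 \cdot 4 \left(-41\right) + 36 = 324 \cdot 4 \left(-41\right) + 36 = 1296 \left(-41\right) + 36 = -53136 + 36 = -53100$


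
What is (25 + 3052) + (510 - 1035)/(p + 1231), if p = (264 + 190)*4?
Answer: 9375094/3047 ≈ 3076.8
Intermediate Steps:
p = 1816 (p = 454*4 = 1816)
(25 + 3052) + (510 - 1035)/(p + 1231) = (25 + 3052) + (510 - 1035)/(1816 + 1231) = 3077 - 525/3047 = 9375094/3047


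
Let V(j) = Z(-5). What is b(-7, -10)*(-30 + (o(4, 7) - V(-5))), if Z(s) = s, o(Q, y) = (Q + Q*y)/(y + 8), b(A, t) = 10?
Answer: -686/3 ≈ -228.67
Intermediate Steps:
o(Q, y) = (Q + Q*y)/(8 + y)
V(j) = -5
b(-7, -10)*(-30 + (o(4, 7) - V(-5))) = 10*(-30 + (4*(1 + 7)/(8 + 7) - 1*(-5))) = 10*(-30 + (4*8/15 + 5)) = 10*(-30 + (4*(1/15)*8 + 5)) = 10*(-30 + (32/15 + 5)) = 10*(-30 + 107/15) = 10*(-343/15) = -686/3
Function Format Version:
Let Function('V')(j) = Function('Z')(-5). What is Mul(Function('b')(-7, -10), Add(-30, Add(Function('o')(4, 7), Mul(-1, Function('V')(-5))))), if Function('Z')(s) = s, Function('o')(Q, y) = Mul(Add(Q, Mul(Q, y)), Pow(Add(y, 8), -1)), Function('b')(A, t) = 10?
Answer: Rational(-686, 3) ≈ -228.67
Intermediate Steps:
Function('o')(Q, y) = Mul(Pow(Add(8, y), -1), Add(Q, Mul(Q, y))) (Function('o')(Q, y) = Mul(Add(Q, Mul(Q, y)), Pow(Add(8, y), -1)) = Mul(Pow(Add(8, y), -1), Add(Q, Mul(Q, y))))
Function('V')(j) = -5
Mul(Function('b')(-7, -10), Add(-30, Add(Function('o')(4, 7), Mul(-1, Function('V')(-5))))) = Mul(10, Add(-30, Add(Mul(4, Pow(Add(8, 7), -1), Add(1, 7)), Mul(-1, -5)))) = Mul(10, Add(-30, Add(Mul(4, Pow(15, -1), 8), 5))) = Mul(10, Add(-30, Add(Mul(4, Rational(1, 15), 8), 5))) = Mul(10, Add(-30, Add(Rational(32, 15), 5))) = Mul(10, Add(-30, Rational(107, 15))) = Mul(10, Rational(-343, 15)) = Rational(-686, 3)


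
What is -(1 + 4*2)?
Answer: -9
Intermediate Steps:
-(1 + 4*2) = -(1 + 8) = -1*9 = -9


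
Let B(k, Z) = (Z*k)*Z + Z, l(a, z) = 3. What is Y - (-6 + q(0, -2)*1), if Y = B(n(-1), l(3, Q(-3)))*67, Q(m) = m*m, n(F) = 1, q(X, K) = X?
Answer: 810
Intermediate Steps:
Q(m) = m²
B(k, Z) = Z + k*Z² (B(k, Z) = k*Z² + Z = Z + k*Z²)
Y = 804 (Y = (3*(1 + 3*1))*67 = (3*(1 + 3))*67 = (3*4)*67 = 12*67 = 804)
Y - (-6 + q(0, -2)*1) = 804 - (-6 + 0*1) = 804 - (-6 + 0) = 804 - 1*(-6) = 804 + 6 = 810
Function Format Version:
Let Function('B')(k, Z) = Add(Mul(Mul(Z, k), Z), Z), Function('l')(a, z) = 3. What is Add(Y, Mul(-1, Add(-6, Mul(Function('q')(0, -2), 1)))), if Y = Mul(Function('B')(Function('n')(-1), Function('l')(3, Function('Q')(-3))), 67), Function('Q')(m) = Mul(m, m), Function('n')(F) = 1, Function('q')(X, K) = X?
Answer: 810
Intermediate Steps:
Function('Q')(m) = Pow(m, 2)
Function('B')(k, Z) = Add(Z, Mul(k, Pow(Z, 2))) (Function('B')(k, Z) = Add(Mul(k, Pow(Z, 2)), Z) = Add(Z, Mul(k, Pow(Z, 2))))
Y = 804 (Y = Mul(Mul(3, Add(1, Mul(3, 1))), 67) = Mul(Mul(3, Add(1, 3)), 67) = Mul(Mul(3, 4), 67) = Mul(12, 67) = 804)
Add(Y, Mul(-1, Add(-6, Mul(Function('q')(0, -2), 1)))) = Add(804, Mul(-1, Add(-6, Mul(0, 1)))) = Add(804, Mul(-1, Add(-6, 0))) = Add(804, Mul(-1, -6)) = Add(804, 6) = 810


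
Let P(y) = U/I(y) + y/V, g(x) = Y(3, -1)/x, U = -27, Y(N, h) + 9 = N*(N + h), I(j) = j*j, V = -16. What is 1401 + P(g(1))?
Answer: 22371/16 ≈ 1398.2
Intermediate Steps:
I(j) = j²
Y(N, h) = -9 + N*(N + h)
g(x) = -3/x (g(x) = (-9 + 3² + 3*(-1))/x = (-9 + 9 - 3)/x = -3/x)
P(y) = -27/y² - y/16 (P(y) = -27/y² + y/(-16) = -27/y² + y*(-1/16) = -27/y² - y/16)
1401 + P(g(1)) = 1401 + (-27/(-3/1)² - (-3)/(16*1)) = 1401 + (-27/(-3*1)² - (-3)/16) = 1401 + (-27/(-3)² - 1/16*(-3)) = 1401 + (-27*⅑ + 3/16) = 1401 + (-3 + 3/16) = 1401 - 45/16 = 22371/16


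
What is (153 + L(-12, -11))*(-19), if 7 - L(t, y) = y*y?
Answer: -741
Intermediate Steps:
L(t, y) = 7 - y² (L(t, y) = 7 - y*y = 7 - y²)
(153 + L(-12, -11))*(-19) = (153 + (7 - 1*(-11)²))*(-19) = (153 + (7 - 1*121))*(-19) = (153 + (7 - 121))*(-19) = (153 - 114)*(-19) = 39*(-19) = -741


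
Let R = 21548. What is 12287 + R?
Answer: 33835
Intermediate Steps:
12287 + R = 12287 + 21548 = 33835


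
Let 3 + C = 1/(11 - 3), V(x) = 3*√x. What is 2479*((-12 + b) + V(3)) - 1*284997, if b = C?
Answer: -2574977/8 + 7437*√3 ≈ -3.0899e+5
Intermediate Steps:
C = -23/8 (C = -3 + 1/(11 - 3) = -3 + 1/8 = -3 + ⅛ = -23/8 ≈ -2.8750)
b = -23/8 ≈ -2.8750
2479*((-12 + b) + V(3)) - 1*284997 = 2479*((-12 - 23/8) + 3*√3) - 1*284997 = 2479*(-119/8 + 3*√3) - 284997 = (-295001/8 + 7437*√3) - 284997 = -2574977/8 + 7437*√3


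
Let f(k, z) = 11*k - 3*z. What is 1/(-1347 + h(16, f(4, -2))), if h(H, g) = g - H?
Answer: -1/1313 ≈ -0.00076161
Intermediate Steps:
f(k, z) = -3*z + 11*k
1/(-1347 + h(16, f(4, -2))) = 1/(-1347 + ((-3*(-2) + 11*4) - 1*16)) = 1/(-1347 + ((6 + 44) - 16)) = 1/(-1347 + (50 - 16)) = 1/(-1347 + 34) = 1/(-1313) = -1/1313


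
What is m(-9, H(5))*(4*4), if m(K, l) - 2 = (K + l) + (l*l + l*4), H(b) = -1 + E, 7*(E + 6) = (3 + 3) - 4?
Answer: 3536/49 ≈ 72.163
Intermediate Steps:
E = -40/7 (E = -6 + ((3 + 3) - 4)/7 = -6 + (6 - 4)/7 = -6 + (1/7)*2 = -6 + 2/7 = -40/7 ≈ -5.7143)
H(b) = -47/7 (H(b) = -1 - 40/7 = -47/7)
m(K, l) = 2 + K + l**2 + 5*l (m(K, l) = 2 + ((K + l) + (l*l + l*4)) = 2 + ((K + l) + (l**2 + 4*l)) = 2 + (K + l**2 + 5*l) = 2 + K + l**2 + 5*l)
m(-9, H(5))*(4*4) = (2 - 9 + (-47/7)**2 + 5*(-47/7))*(4*4) = (2 - 9 + 2209/49 - 235/7)*16 = (221/49)*16 = 3536/49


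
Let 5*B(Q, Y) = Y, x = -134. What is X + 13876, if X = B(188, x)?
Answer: 69246/5 ≈ 13849.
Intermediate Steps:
B(Q, Y) = Y/5
X = -134/5 (X = (1/5)*(-134) = -134/5 ≈ -26.800)
X + 13876 = -134/5 + 13876 = 69246/5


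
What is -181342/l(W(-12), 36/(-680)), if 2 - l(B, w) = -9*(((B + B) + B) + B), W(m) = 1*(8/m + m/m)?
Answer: -12953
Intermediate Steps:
W(m) = 1 + 8/m (W(m) = 1*(8/m + 1) = 1*(1 + 8/m) = 1 + 8/m)
l(B, w) = 2 + 36*B (l(B, w) = 2 - (-9)*(((B + B) + B) + B) = 2 - (-9)*((2*B + B) + B) = 2 - (-9)*(3*B + B) = 2 - (-9)*4*B = 2 - (-36)*B = 2 + 36*B)
-181342/l(W(-12), 36/(-680)) = -181342/(2 + 36*((8 - 12)/(-12))) = -181342/(2 + 36*(-1/12*(-4))) = -181342/(2 + 36*(⅓)) = -181342/(2 + 12) = -181342/14 = -181342*1/14 = -12953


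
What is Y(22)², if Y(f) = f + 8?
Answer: 900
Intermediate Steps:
Y(f) = 8 + f
Y(22)² = (8 + 22)² = 30² = 900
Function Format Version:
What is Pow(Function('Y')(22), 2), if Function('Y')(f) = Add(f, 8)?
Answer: 900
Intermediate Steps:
Function('Y')(f) = Add(8, f)
Pow(Function('Y')(22), 2) = Pow(Add(8, 22), 2) = Pow(30, 2) = 900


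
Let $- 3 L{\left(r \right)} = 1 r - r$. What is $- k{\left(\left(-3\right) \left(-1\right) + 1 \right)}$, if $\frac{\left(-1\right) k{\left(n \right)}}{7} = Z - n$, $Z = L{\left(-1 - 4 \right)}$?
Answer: $-28$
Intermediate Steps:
$L{\left(r \right)} = 0$ ($L{\left(r \right)} = - \frac{1 r - r}{3} = - \frac{r - r}{3} = \left(- \frac{1}{3}\right) 0 = 0$)
$Z = 0$
$k{\left(n \right)} = 7 n$ ($k{\left(n \right)} = - 7 \left(0 - n\right) = - 7 \left(- n\right) = 7 n$)
$- k{\left(\left(-3\right) \left(-1\right) + 1 \right)} = - 7 \left(\left(-3\right) \left(-1\right) + 1\right) = - 7 \left(3 + 1\right) = - 7 \cdot 4 = \left(-1\right) 28 = -28$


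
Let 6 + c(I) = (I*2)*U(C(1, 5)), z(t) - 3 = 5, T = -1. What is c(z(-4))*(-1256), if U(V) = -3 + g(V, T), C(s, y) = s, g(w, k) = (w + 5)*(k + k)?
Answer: 308976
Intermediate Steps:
g(w, k) = 2*k*(5 + w) (g(w, k) = (5 + w)*(2*k) = 2*k*(5 + w))
z(t) = 8 (z(t) = 3 + 5 = 8)
U(V) = -13 - 2*V (U(V) = -3 + 2*(-1)*(5 + V) = -3 + (-10 - 2*V) = -13 - 2*V)
c(I) = -6 - 30*I (c(I) = -6 + (I*2)*(-13 - 2*1) = -6 + (2*I)*(-13 - 2) = -6 + (2*I)*(-15) = -6 - 30*I)
c(z(-4))*(-1256) = (-6 - 30*8)*(-1256) = (-6 - 240)*(-1256) = -246*(-1256) = 308976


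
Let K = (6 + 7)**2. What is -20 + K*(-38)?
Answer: -6442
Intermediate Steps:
K = 169 (K = 13**2 = 169)
-20 + K*(-38) = -20 + 169*(-38) = -20 - 6422 = -6442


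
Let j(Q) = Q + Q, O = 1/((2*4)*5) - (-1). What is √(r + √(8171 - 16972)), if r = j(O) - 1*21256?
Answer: √(-2125395 + 100*I*√8801)/10 ≈ 0.32175 + 145.79*I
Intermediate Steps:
O = 41/40 (O = 1/(8*5) - 1*(-1) = 1/40 + 1 = 41/40 ≈ 1.0250)
j(Q) = 2*Q
r = -425079/20 (r = 2*(41/40) - 1*21256 = 41/20 - 21256 = -425079/20 ≈ -21254.)
√(r + √(8171 - 16972)) = √(-425079/20 + √(8171 - 16972)) = √(-425079/20 + √(-8801)) = √(-425079/20 + I*√8801)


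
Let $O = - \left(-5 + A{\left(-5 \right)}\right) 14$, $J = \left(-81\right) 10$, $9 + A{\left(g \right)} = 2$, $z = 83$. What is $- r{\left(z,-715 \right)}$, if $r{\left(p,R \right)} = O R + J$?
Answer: $120930$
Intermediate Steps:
$A{\left(g \right)} = -7$ ($A{\left(g \right)} = -9 + 2 = -7$)
$J = -810$
$O = 168$ ($O = - \left(-5 - 7\right) 14 = - \left(-12\right) 14 = \left(-1\right) \left(-168\right) = 168$)
$r{\left(p,R \right)} = -810 + 168 R$ ($r{\left(p,R \right)} = 168 R - 810 = -810 + 168 R$)
$- r{\left(z,-715 \right)} = - (-810 + 168 \left(-715\right)) = - (-810 - 120120) = \left(-1\right) \left(-120930\right) = 120930$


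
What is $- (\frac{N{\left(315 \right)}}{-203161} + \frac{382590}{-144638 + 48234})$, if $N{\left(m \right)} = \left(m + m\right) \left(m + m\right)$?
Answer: $\frac{8285008185}{1398966646} \approx 5.9222$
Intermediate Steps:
$N{\left(m \right)} = 4 m^{2}$ ($N{\left(m \right)} = 2 m 2 m = 4 m^{2}$)
$- (\frac{N{\left(315 \right)}}{-203161} + \frac{382590}{-144638 + 48234}) = - (\frac{4 \cdot 315^{2}}{-203161} + \frac{382590}{-144638 + 48234}) = - (4 \cdot 99225 \left(- \frac{1}{203161}\right) + \frac{382590}{-96404}) = - (396900 \left(- \frac{1}{203161}\right) + 382590 \left(- \frac{1}{96404}\right)) = - (- \frac{56700}{29023} - \frac{191295}{48202}) = \left(-1\right) \left(- \frac{8285008185}{1398966646}\right) = \frac{8285008185}{1398966646}$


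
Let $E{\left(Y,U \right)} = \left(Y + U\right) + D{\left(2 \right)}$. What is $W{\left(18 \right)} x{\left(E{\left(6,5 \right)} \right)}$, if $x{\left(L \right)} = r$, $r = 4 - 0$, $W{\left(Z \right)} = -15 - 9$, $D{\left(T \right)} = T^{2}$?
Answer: $-96$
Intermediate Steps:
$W{\left(Z \right)} = -24$
$E{\left(Y,U \right)} = 4 + U + Y$ ($E{\left(Y,U \right)} = \left(Y + U\right) + 2^{2} = \left(U + Y\right) + 4 = 4 + U + Y$)
$r = 4$ ($r = 4 + 0 = 4$)
$x{\left(L \right)} = 4$
$W{\left(18 \right)} x{\left(E{\left(6,5 \right)} \right)} = \left(-24\right) 4 = -96$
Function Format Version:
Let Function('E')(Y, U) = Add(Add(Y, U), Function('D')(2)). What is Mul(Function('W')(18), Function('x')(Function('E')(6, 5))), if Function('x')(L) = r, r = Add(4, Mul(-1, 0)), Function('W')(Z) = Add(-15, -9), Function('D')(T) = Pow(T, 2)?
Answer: -96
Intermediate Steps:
Function('W')(Z) = -24
Function('E')(Y, U) = Add(4, U, Y) (Function('E')(Y, U) = Add(Add(Y, U), Pow(2, 2)) = Add(Add(U, Y), 4) = Add(4, U, Y))
r = 4 (r = Add(4, 0) = 4)
Function('x')(L) = 4
Mul(Function('W')(18), Function('x')(Function('E')(6, 5))) = Mul(-24, 4) = -96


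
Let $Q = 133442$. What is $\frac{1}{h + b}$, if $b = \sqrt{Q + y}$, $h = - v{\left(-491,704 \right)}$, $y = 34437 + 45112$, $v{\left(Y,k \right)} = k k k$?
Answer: $- \frac{348913664}{121740744925691905} - \frac{\sqrt{212991}}{121740744925691905} \approx -2.866 \cdot 10^{-9}$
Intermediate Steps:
$v{\left(Y,k \right)} = k^{3}$ ($v{\left(Y,k \right)} = k^{2} k = k^{3}$)
$y = 79549$
$h = -348913664$ ($h = - 704^{3} = \left(-1\right) 348913664 = -348913664$)
$b = \sqrt{212991}$ ($b = \sqrt{133442 + 79549} = \sqrt{212991} \approx 461.51$)
$\frac{1}{h + b} = \frac{1}{-348913664 + \sqrt{212991}}$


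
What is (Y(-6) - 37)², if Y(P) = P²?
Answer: 1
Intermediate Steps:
(Y(-6) - 37)² = ((-6)² - 37)² = (36 - 37)² = (-1)² = 1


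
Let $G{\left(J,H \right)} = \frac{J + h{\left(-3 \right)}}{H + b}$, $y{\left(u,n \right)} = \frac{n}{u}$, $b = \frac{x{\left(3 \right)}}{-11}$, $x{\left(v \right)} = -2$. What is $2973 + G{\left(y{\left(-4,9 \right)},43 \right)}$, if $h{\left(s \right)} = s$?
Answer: $\frac{5648469}{1900} \approx 2972.9$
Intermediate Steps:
$b = \frac{2}{11}$ ($b = - \frac{2}{-11} = \left(-2\right) \left(- \frac{1}{11}\right) = \frac{2}{11} \approx 0.18182$)
$G{\left(J,H \right)} = \frac{-3 + J}{\frac{2}{11} + H}$ ($G{\left(J,H \right)} = \frac{J - 3}{H + \frac{2}{11}} = \frac{-3 + J}{\frac{2}{11} + H}$)
$2973 + G{\left(y{\left(-4,9 \right)},43 \right)} = 2973 + \frac{11 \left(-3 + \frac{9}{-4}\right)}{2 + 11 \cdot 43} = 2973 + \frac{11 \left(-3 + 9 \left(- \frac{1}{4}\right)\right)}{2 + 473} = 2973 + \frac{11 \left(-3 - \frac{9}{4}\right)}{475} = 2973 + 11 \cdot \frac{1}{475} \left(- \frac{21}{4}\right) = 2973 - \frac{231}{1900} = \frac{5648469}{1900}$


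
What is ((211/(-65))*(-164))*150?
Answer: 1038120/13 ≈ 79855.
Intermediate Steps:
((211/(-65))*(-164))*150 = ((211*(-1/65))*(-164))*150 = -211/65*(-164)*150 = (34604/65)*150 = 1038120/13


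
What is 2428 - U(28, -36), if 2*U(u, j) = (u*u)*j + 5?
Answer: 33075/2 ≈ 16538.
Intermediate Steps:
U(u, j) = 5/2 + j*u**2/2 (U(u, j) = ((u*u)*j + 5)/2 = (u**2*j + 5)/2 = (j*u**2 + 5)/2 = (5 + j*u**2)/2 = 5/2 + j*u**2/2)
2428 - U(28, -36) = 2428 - (5/2 + (1/2)*(-36)*28**2) = 2428 - (5/2 + (1/2)*(-36)*784) = 2428 - (5/2 - 14112) = 2428 - 1*(-28219/2) = 2428 + 28219/2 = 33075/2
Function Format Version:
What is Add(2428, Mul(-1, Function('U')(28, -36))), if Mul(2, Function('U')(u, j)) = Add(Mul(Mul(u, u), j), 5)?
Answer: Rational(33075, 2) ≈ 16538.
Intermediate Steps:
Function('U')(u, j) = Add(Rational(5, 2), Mul(Rational(1, 2), j, Pow(u, 2))) (Function('U')(u, j) = Mul(Rational(1, 2), Add(Mul(Mul(u, u), j), 5)) = Mul(Rational(1, 2), Add(Mul(Pow(u, 2), j), 5)) = Mul(Rational(1, 2), Add(Mul(j, Pow(u, 2)), 5)) = Mul(Rational(1, 2), Add(5, Mul(j, Pow(u, 2)))) = Add(Rational(5, 2), Mul(Rational(1, 2), j, Pow(u, 2))))
Add(2428, Mul(-1, Function('U')(28, -36))) = Add(2428, Mul(-1, Add(Rational(5, 2), Mul(Rational(1, 2), -36, Pow(28, 2))))) = Add(2428, Mul(-1, Add(Rational(5, 2), Mul(Rational(1, 2), -36, 784)))) = Add(2428, Mul(-1, Add(Rational(5, 2), -14112))) = Add(2428, Mul(-1, Rational(-28219, 2))) = Add(2428, Rational(28219, 2)) = Rational(33075, 2)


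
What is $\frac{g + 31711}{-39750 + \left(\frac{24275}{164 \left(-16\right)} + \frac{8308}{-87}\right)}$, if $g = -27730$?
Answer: $- \frac{908814528}{9098360117} \approx -0.099888$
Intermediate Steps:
$\frac{g + 31711}{-39750 + \left(\frac{24275}{164 \left(-16\right)} + \frac{8308}{-87}\right)} = \frac{-27730 + 31711}{-39750 + \left(\frac{24275}{164 \left(-16\right)} + \frac{8308}{-87}\right)} = \frac{3981}{-39750 + \left(\frac{24275}{-2624} + 8308 \left(- \frac{1}{87}\right)\right)} = \frac{3981}{-39750 + \left(24275 \left(- \frac{1}{2624}\right) - \frac{8308}{87}\right)} = \frac{3981}{-39750 - \frac{23912117}{228288}} = \frac{3981}{- \frac{9098360117}{228288}} = 3981 \left(- \frac{228288}{9098360117}\right) = - \frac{908814528}{9098360117}$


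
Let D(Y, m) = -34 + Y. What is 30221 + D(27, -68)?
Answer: 30214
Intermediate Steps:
30221 + D(27, -68) = 30221 + (-34 + 27) = 30221 - 7 = 30214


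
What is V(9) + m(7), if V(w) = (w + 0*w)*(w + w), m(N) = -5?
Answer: 157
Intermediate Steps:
V(w) = 2*w² (V(w) = (w + 0)*(2*w) = w*(2*w) = 2*w²)
V(9) + m(7) = 2*9² - 5 = 2*81 - 5 = 162 - 5 = 157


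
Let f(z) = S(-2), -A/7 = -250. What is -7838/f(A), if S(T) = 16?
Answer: -3919/8 ≈ -489.88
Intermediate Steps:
A = 1750 (A = -7*(-250) = 1750)
f(z) = 16
-7838/f(A) = -7838/16 = -7838*1/16 = -3919/8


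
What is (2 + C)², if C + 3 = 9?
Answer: 64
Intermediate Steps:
C = 6 (C = -3 + 9 = 6)
(2 + C)² = (2 + 6)² = 8² = 64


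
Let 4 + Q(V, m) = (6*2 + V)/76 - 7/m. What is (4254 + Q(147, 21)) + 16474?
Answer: 4725473/228 ≈ 20726.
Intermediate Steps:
Q(V, m) = -73/19 - 7/m + V/76 (Q(V, m) = -4 + ((6*2 + V)/76 - 7/m) = -4 + ((12 + V)*(1/76) - 7/m) = -4 + ((3/19 + V/76) - 7/m) = -4 + (3/19 - 7/m + V/76) = -73/19 - 7/m + V/76)
(4254 + Q(147, 21)) + 16474 = (4254 + (1/76)*(-532 + 21*(-292 + 147))/21) + 16474 = (4254 + (1/76)*(1/21)*(-532 + 21*(-145))) + 16474 = (4254 + (1/76)*(1/21)*(-532 - 3045)) + 16474 = (4254 + (1/76)*(1/21)*(-3577)) + 16474 = (4254 - 511/228) + 16474 = 969401/228 + 16474 = 4725473/228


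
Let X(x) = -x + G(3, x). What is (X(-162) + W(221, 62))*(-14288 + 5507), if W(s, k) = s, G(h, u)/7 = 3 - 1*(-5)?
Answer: -3854859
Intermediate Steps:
G(h, u) = 56 (G(h, u) = 7*(3 - 1*(-5)) = 7*(3 + 5) = 7*8 = 56)
X(x) = 56 - x (X(x) = -x + 56 = 56 - x)
(X(-162) + W(221, 62))*(-14288 + 5507) = ((56 - 1*(-162)) + 221)*(-14288 + 5507) = ((56 + 162) + 221)*(-8781) = (218 + 221)*(-8781) = 439*(-8781) = -3854859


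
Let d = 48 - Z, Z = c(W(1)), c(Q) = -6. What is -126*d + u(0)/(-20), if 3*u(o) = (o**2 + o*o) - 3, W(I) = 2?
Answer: -136079/20 ≈ -6804.0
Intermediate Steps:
Z = -6
u(o) = -1 + 2*o**2/3 (u(o) = ((o**2 + o*o) - 3)/3 = ((o**2 + o**2) - 3)/3 = (2*o**2 - 3)/3 = (-3 + 2*o**2)/3 = -1 + 2*o**2/3)
d = 54 (d = 48 - 1*(-6) = 48 + 6 = 54)
-126*d + u(0)/(-20) = -126*54 + (-1 + (2/3)*0**2)/(-20) = -6804 + (-1 + (2/3)*0)*(-1/20) = -6804 + (-1 + 0)*(-1/20) = -6804 - 1*(-1/20) = -6804 + 1/20 = -136079/20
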